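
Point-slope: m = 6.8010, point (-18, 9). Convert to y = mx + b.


y - 9 = 6.8010(x + 18)
y = 6.8010x + 9 - 6.8010*(-18)
y = 6.8010x + 131.4180

y = 6.8010x + 131.4180


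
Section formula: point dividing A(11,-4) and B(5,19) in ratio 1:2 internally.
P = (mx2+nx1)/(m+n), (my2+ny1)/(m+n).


Px = (1*5 + 2*11)/3 = 27/3 = 9.0000
Py = (1*19 + 2*(-4))/3 = 11/3 = 3.6667

P = (9.0000, 3.6667)


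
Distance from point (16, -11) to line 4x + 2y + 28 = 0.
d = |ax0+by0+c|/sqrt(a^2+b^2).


|4*16 + 2*(-11) + 28| = |70| = 70
sqrt(16 + 4) = sqrt(20) = 4.4721
d = 70/sqrt(20) = 15.6525

15.6525


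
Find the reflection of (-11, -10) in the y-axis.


Reflection rule for y-axis: (-x, y)
(-11, -10) -> (11, -10)

(11, -10)


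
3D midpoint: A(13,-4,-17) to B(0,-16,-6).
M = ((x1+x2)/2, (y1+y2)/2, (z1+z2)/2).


Mx = (13+0)/2 = 6.5000
My = (-4- 16)/2 = -10.0000
Mz = (-17- 6)/2 = -11.5000

M = (6.5000, -10.0000, -11.5000)


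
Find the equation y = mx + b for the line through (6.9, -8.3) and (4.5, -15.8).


m = (-7.5)/(-2.4) = 3.1250
b = y1 - m*x1 = -8.3 - (-7.5*6.9)/(-2.4) = -8.3 - 21.5625 = -29.8625

y = 3.1250x - 29.8625


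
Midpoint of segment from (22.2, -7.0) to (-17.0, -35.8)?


Mx = (22.2 - 17.0)/2 = 5.2/2 = 2.6000
My = (-7.0 - 35.8)/2 = -42.8/2 = -21.4000

(2.6000, -21.4000)


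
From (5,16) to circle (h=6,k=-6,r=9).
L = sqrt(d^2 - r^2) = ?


d = sqrt((5-6)^2 + (16+ 6)^2) = sqrt(1+484) = 22.0227
L = sqrt(485.0000 - 81) = sqrt(404.0000) = 20.0998

20.0998


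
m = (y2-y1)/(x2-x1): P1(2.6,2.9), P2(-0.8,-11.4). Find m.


dy = -11.4 - 2.9 = -14.3
dx = -0.8 - 2.6 = -3.4
m = -14.3/(-3.4) = 4.2059

m = 4.2059


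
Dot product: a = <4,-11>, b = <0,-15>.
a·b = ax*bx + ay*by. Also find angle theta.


a·b = 4*0 - 11*(-15) = 0 + 165 = 165
|a| = sqrt(16+121) = 11.7047
|b| = sqrt(0+225) = 15.0000
cos(theta) = 165/(sqrt(137)*sqrt(225)) = 165/sqrt(30825) = 0.939793
theta = arccos(165/sqrt(30825)) = 19.9831 degrees

a·b = 165, theta = 19.9831 deg


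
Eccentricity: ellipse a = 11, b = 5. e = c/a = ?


c = sqrt(121-25) = sqrt(96) = 9.7980
e = c/a = sqrt(96)/11 = 0.8907

e = 0.8907


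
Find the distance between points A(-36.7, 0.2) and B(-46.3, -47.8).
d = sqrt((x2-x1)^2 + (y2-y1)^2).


dx = -46.3 + 36.7 = -9.6
dy = -47.8 - 0.2 = -48.0
d = sqrt(92.16 + 2304.0) = sqrt(2396.16) = 48.9506

48.9506


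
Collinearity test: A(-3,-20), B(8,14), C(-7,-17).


-3*(14+ 17) + 8*(-17+ 20) - 7*(-20-14)
= -93 + 24 + 238 = 169

No, not collinear (determinant = 169)


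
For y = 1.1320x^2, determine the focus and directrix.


a = 1.1320
1/(4a) = 0.2208
Focus = (0, 0.2208)
Directrix: y = -0.2208

Focus = (0, 0.2208), Directrix: y = -0.2208


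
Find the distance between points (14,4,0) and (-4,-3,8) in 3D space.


dx=-18, dy=-7, dz=8
d = sqrt(324+49+64) = sqrt(437) = 20.9045

20.9045


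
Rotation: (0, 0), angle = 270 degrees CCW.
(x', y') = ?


cos(270) = 0, sin(270) = -1
x' = 0*0 - 0*(-1) = 0
y' = 0*(-1) + 0*0 = 0

(0, 0)


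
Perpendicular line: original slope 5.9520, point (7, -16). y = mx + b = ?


Perpendicular slope = -1/m1 = -1/5.9520 = -0.1680
b2 = y0 - m2*x0 = -16 + 7/5.9520 = -16 + 1.1761 = -14.8239

y = -0.1680x - 14.8239


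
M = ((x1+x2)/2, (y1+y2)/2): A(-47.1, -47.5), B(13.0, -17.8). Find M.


Mx = (-47.1 + 13.0)/2 = -34.1/2 = -17.0500
My = (-47.5 - 17.8)/2 = -65.3/2 = -32.6500

(-17.0500, -32.6500)


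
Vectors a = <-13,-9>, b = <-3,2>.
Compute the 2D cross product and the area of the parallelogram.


cross = -13*2 + 9*(-3) = -26 - 27 = -53
Parallelogram area = |-53| = 53

cross = -53, parallelogram area = 53


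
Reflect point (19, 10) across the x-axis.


Reflection rule for x-axis: (x, -y)
(19, 10) -> (19, -10)

(19, -10)


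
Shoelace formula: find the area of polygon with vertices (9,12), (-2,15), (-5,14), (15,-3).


sum(xi*y_{i+1}) = 9*15 - 2*14 - 5*(-3) + 15*12 = 302
sum(yi*x_{i+1}) = 12*(-2) + 15*(-5) + 14*15 - 3*9 = 84
Area = |302 - 84|/2 = 218/2 = 109.0000

109.0000 sq units


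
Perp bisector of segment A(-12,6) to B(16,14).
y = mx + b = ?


Midpoint = (2, 10)
Slope of AB = dy/dx = 8/28 = 0.2857
Perp slope = -dx/dy = -28/8 = -3.5000
b = My - (perp slope)*Mx = 10 + (28*2)/8 = 10 + 7.0000 = 17.0000

y = -3.5000x + 17.0000


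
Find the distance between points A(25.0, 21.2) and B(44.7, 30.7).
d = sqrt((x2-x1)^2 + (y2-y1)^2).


dx = 44.7 - 25.0 = 19.7
dy = 30.7 - 21.2 = 9.5
d = sqrt(388.09 + 90.25) = sqrt(478.34) = 21.8710

21.8710


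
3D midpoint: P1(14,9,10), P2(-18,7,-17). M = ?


Mx = (14- 18)/2 = -2.0000
My = (9+7)/2 = 8.0000
Mz = (10- 17)/2 = -3.5000

M = (-2.0000, 8.0000, -3.5000)


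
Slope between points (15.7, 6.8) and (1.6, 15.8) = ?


dy = 15.8 - 6.8 = 9.0
dx = 1.6 - 15.7 = -14.1
m = 9.0/(-14.1) = -0.6383

m = -0.6383


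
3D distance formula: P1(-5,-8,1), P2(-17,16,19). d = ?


dx=-12, dy=24, dz=18
d = sqrt(144+576+324) = sqrt(1044) = 32.3110

32.3110


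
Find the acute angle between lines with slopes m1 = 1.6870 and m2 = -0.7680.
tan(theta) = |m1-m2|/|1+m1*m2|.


m1-m2 = 2.455
1+m1*m2 = -0.295616
tan(theta) = |2.455/(-0.295616)| = 8.304693
theta = arctan(|2.455/(-0.295616)|) = 83.1339 degrees (acute angle)

83.1339 degrees


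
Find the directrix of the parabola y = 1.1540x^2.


a = 1.1540
1/(4a) = 0.2166
directrix: y = -0.2166 = -0.2166

y = -0.2166


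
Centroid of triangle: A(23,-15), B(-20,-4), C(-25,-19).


Gx = (23- 20- 25)/3 = -22/3 = -7.3333
Gy = (-15- 4- 19)/3 = -38/3 = -12.6667

G = (-7.3333, -12.6667)


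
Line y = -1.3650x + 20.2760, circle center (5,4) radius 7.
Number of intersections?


Substitute y = -1.3650x + 20.2760: (x-5)^2 + (-1.3650x+20.2760-4)^2 = 49
Expand to Ax^2 + Bx + C = 0, where b-k = 16.276
A = 1+m^2 = 2.863225
B = 2(m(b-k) - h) = 2(-1.3650*16.276 - 5) = -54.43348
C = h^2 + (b-k)^2 - r^2 = 25 + 264.908176 - 49 = 240.908176
disc = B^2-4AC = 2963.0037 - 2759.0972 = 203.9065
disc > 0

2 intersection points


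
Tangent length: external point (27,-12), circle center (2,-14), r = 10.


d = sqrt((27-2)^2 + (-12+ 14)^2) = sqrt(625+4) = 25.0799
L = sqrt(629.0000 - 100) = sqrt(529.0000) = 23.0000

23.0000


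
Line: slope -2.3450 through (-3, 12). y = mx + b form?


y - 12 = -2.3450(x + 3)
y = -2.3450x + 12 + 2.3450*(-3)
y = -2.3450x + 4.9650

y = -2.3450x + 4.9650


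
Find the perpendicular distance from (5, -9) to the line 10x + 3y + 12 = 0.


|10*5 + 3*(-9) + 12| = |35| = 35
sqrt(100 + 9) = sqrt(109) = 10.4403
d = 35/sqrt(109) = 3.3524

3.3524


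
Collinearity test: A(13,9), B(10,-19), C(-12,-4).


13*(-19+ 4) + 10*(-4-9) - 12*(9+ 19)
= -195 - 130 - 336 = -661

No, not collinear (determinant = -661)


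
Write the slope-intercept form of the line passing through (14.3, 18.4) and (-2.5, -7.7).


m = (-26.1)/(-16.8) = 1.5536
b = y1 - m*x1 = 18.4 - (-26.1*14.3)/(-16.8) = 18.4 - 22.2161 = -3.8161

y = 1.5536x - 3.8161


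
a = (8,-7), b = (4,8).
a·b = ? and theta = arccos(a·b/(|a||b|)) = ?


a·b = 8*4 - 7*8 = 32 - 56 = -24
|a| = sqrt(64+49) = 10.6301
|b| = sqrt(16+64) = 8.9443
cos(theta) = -24/(sqrt(113)*sqrt(80)) = -24/sqrt(9040) = -0.252422
theta = arccos(-24/sqrt(9040)) = 104.6209 degrees

a·b = -24, theta = 104.6209 deg


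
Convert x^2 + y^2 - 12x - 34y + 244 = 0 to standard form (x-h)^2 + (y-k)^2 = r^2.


h = -D/2 = 12/2 = 6
k = -E/2 = 34/2 = 17
r^2 = h^2 + k^2 - F = 36 + 289 - 244 = 81
r = 9

Center (6, 17), radius = 9


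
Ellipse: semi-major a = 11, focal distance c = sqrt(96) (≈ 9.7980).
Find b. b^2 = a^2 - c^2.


b^2 = 11^2 - (sqrt(96))^2 = 121 - 96 = 25
b = sqrt(25) = 5

b = 5


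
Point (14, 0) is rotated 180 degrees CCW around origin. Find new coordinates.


cos(180) = -1, sin(180) = 0
x' = 14*(-1) - 0*0 = -14
y' = 14*0 + 0*(-1) = 0

(-14, 0)


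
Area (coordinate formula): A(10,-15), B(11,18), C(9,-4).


10*(18+ 4) = 220
11*(-4+ 15) = 121
9*(-15-18) = -297
sum = 44
Area = |44|/2 = 22.0000

22.0000 sq units


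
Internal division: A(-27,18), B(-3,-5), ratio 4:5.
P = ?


Px = (4*(-3) + 5*(-27))/9 = -147/9 = -16.3333
Py = (4*(-5) + 5*18)/9 = 70/9 = 7.7778

P = (-16.3333, 7.7778)


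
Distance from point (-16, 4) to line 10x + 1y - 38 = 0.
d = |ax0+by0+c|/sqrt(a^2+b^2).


|10*(-16) + 1*4 - 38| = |-194| = 194
sqrt(100 + 1) = sqrt(101) = 10.0499
d = 194/sqrt(101) = 19.3037

19.3037


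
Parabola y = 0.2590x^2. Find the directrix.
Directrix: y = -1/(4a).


a = 0.2590
1/(4a) = 0.9653
directrix: y = -0.9653 = -0.9653

y = -0.9653


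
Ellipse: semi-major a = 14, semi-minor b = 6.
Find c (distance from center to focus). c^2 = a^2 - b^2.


c^2 = 14^2 - 6^2 = 196 - 36 = 160
c = sqrt(160) = 12.6491

c = 12.6491


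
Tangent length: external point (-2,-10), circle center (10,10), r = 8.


d = sqrt((-2-10)^2 + (-10-10)^2) = sqrt(144+400) = 23.3238
L = sqrt(544.0000 - 64) = sqrt(480.0000) = 21.9089

21.9089


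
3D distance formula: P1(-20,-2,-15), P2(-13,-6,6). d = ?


dx=7, dy=-4, dz=21
d = sqrt(49+16+441) = sqrt(506) = 22.4944

22.4944


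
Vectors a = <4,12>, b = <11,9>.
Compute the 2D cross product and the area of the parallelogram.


cross = 4*9 - 12*11 = 36 - 132 = -96
Parallelogram area = |-96| = 96

cross = -96, parallelogram area = 96


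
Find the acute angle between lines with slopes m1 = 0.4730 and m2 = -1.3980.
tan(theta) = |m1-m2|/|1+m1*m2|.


m1-m2 = 1.871
1+m1*m2 = 0.338746
tan(theta) = |1.871/0.338746| = 5.523312
theta = arctan(|1.871/0.338746|) = 79.7377 degrees (acute angle)

79.7377 degrees


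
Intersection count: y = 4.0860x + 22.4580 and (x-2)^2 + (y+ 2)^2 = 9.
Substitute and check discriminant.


Substitute y = 4.0860x + 22.4580: (x-2)^2 + (4.0860x+22.4580+ 2)^2 = 9
Expand to Ax^2 + Bx + C = 0, where b-k = 24.458
A = 1+m^2 = 17.695396
B = 2(m(b-k) - h) = 2(4.0860*24.458 - 2) = 195.870776
C = h^2 + (b-k)^2 - r^2 = 4 + 598.193764 - 9 = 593.193764
disc = B^2-4AC = 38365.3609 - 41987.1942 = -3621.8333
disc < 0

0 intersection points


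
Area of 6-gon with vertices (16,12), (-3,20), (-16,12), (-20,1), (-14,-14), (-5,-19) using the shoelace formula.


sum(xi*y_{i+1}) = 16*20 - 3*12 - 16*1 - 20*(-14) - 14*(-19) - 5*12 = 754
sum(yi*x_{i+1}) = 12*(-3) + 20*(-16) + 12*(-20) + 1*(-14) - 14*(-5) - 19*16 = -844
Area = |754 + 844|/2 = 1598/2 = 799.0000

799.0000 sq units


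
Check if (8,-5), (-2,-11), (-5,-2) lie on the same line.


8*(-11+ 2) - 2*(-2+ 5) - 5*(-5+ 11)
= -72 - 6 - 30 = -108

No, not collinear (determinant = -108)


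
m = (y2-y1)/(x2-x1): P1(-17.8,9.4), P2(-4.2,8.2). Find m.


dy = 8.2 - 9.4 = -1.2
dx = -4.2 + 17.8 = 13.6
m = -1.2/13.6 = -0.0882

m = -0.0882


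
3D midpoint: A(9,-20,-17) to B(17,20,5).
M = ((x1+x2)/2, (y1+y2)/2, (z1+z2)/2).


Mx = (9+17)/2 = 13.0000
My = (-20+20)/2 = 0
Mz = (-17+5)/2 = -6.0000

M = (13.0000, 0, -6.0000)


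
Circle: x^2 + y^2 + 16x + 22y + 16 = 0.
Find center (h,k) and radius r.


h = -D/2 = -16/2 = -8
k = -E/2 = -22/2 = -11
r^2 = h^2 + k^2 - F = 64 + 121 - 16 = 169
r = 13

Center (-8, -11), radius = 13


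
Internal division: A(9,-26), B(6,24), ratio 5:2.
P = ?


Px = (5*6 + 2*9)/7 = 48/7 = 6.8571
Py = (5*24 + 2*(-26))/7 = 68/7 = 9.7143

P = (6.8571, 9.7143)


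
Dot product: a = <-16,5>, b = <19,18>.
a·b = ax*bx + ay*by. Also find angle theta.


a·b = -16*19 + 5*18 = -304 + 90 = -214
|a| = sqrt(256+25) = 16.7631
|b| = sqrt(361+324) = 26.1725
cos(theta) = -214/(sqrt(281)*sqrt(685)) = -214/sqrt(192485) = -0.487770
theta = arccos(-214/sqrt(192485)) = 119.1941 degrees

a·b = -214, theta = 119.1941 deg


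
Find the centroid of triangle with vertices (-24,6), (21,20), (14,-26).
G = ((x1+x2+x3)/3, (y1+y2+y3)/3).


Gx = (-24+21+14)/3 = 11/3 = 3.6667
Gy = (6+20- 26)/3 = 0/3 = 0

G = (3.6667, 0)


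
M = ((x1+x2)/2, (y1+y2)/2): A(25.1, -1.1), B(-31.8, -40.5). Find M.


Mx = (25.1 - 31.8)/2 = -6.7/2 = -3.3500
My = (-1.1 - 40.5)/2 = -41.6/2 = -20.8000

(-3.3500, -20.8000)


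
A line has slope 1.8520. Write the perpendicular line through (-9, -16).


Perpendicular slope = -1/m1 = -1/1.8520 = -0.5400
b2 = y0 - m2*x0 = -16 - 9/1.8520 = -16 - 4.8596 = -20.8596

y = -0.5400x - 20.8596


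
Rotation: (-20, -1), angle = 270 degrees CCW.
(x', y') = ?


cos(270) = 0, sin(270) = -1
x' = -20*0 + 1*(-1) = -1
y' = -20*(-1) - 1*0 = 20

(-1, 20)


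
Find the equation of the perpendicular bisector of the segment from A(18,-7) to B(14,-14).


Midpoint = (16, -10.5)
Slope of AB = dy/dx = -7/(-4) = 1.7500
Perp slope = -dx/dy = -4/7 = -0.5714
b = My - (perp slope)*Mx = -10.5 + (-4*16)/(-7) = -10.5 + 9.1429 = -1.3571

y = -0.5714x - 1.3571


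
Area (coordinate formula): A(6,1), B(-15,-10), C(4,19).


6*(-10-19) = -174
-15*(19-1) = -270
4*(1+ 10) = 44
sum = -400
Area = |-400|/2 = 200.0000

200.0000 sq units


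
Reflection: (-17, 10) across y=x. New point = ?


Reflection rule for y=x: (y, x)
(-17, 10) -> (10, -17)

(10, -17)


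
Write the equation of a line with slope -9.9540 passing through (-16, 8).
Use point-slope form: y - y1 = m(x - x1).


y - 8 = -9.9540(x + 16)
y = -9.9540x + 8 + 9.9540*(-16)
y = -9.9540x - 151.2640

y = -9.9540x - 151.2640


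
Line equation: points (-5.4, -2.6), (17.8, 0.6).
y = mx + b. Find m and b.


m = (3.2)/(23.2) = 0.1379
b = y1 - m*x1 = -2.6 - (3.2*(-5.4))/(23.2) = -2.6 + 0.7448 = -1.8552

y = 0.1379x - 1.8552


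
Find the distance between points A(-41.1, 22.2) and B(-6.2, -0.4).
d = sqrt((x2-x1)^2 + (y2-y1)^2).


dx = -6.2 + 41.1 = 34.9
dy = -0.4 - 22.2 = -22.6
d = sqrt(1218.01 + 510.76) = sqrt(1728.77) = 41.5785

41.5785


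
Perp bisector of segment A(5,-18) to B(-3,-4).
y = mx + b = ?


Midpoint = (1, -11)
Slope of AB = dy/dx = 14/(-8) = -1.7500
Perp slope = -dx/dy = 8/14 = 0.5714
b = My - (perp slope)*Mx = -11 + (-8*1)/14 = -11 - 0.5714 = -11.5714

y = 0.5714x - 11.5714


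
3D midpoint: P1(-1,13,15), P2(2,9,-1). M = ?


Mx = (-1+2)/2 = 0.5000
My = (13+9)/2 = 11.0000
Mz = (15- 1)/2 = 7.0000

M = (0.5000, 11.0000, 7.0000)


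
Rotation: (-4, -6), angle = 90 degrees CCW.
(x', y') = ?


cos(90) = 0, sin(90) = 1
x' = -4*0 + 6*1 = 6
y' = -4*1 - 6*0 = -4

(6, -4)


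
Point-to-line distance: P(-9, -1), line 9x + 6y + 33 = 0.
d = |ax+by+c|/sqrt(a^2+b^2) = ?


|9*(-9) + 6*(-1) + 33| = |-54| = 54
sqrt(81 + 36) = sqrt(117) = 10.8167
d = 54/sqrt(117) = 4.9923

4.9923


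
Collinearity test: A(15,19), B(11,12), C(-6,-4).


15*(12+ 4) + 11*(-4-19) - 6*(19-12)
= 240 - 253 - 42 = -55

No, not collinear (determinant = -55)


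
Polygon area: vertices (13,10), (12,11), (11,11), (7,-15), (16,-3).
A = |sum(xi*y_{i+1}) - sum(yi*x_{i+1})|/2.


sum(xi*y_{i+1}) = 13*11 + 12*11 + 11*(-15) + 7*(-3) + 16*10 = 249
sum(yi*x_{i+1}) = 10*12 + 11*11 + 11*7 - 15*16 - 3*13 = 39
Area = |249 - 39|/2 = 210/2 = 105.0000

105.0000 sq units


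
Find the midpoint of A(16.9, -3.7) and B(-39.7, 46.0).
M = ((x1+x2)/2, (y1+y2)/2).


Mx = (16.9 - 39.7)/2 = -22.8/2 = -11.4000
My = (-3.7 + 46.0)/2 = 42.3/2 = 21.1500

(-11.4000, 21.1500)


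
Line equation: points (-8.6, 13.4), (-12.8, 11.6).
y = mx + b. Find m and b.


m = (-1.8)/(-4.2) = 0.4286
b = y1 - m*x1 = 13.4 - (-1.8*(-8.6))/(-4.2) = 13.4 + 3.6857 = 17.0857

y = 0.4286x + 17.0857


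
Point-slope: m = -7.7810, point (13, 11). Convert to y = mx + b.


y - 11 = -7.7810(x - 13)
y = -7.7810x + 11 + 7.7810*13
y = -7.7810x + 112.1530

y = -7.7810x + 112.1530


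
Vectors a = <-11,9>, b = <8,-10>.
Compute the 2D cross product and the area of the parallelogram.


cross = -11*(-10) - 9*8 = 110 - 72 = 38
Parallelogram area = |38| = 38

cross = 38, parallelogram area = 38


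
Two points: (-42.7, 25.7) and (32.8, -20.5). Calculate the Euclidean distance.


dx = 32.8 + 42.7 = 75.5
dy = -20.5 - 25.7 = -46.2
d = sqrt(5700.25 + 2134.44) = sqrt(7834.69) = 88.5138

88.5138


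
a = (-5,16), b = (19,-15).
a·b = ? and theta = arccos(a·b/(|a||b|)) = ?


a·b = -5*19 + 16*(-15) = -95 - 240 = -335
|a| = sqrt(25+256) = 16.7631
|b| = sqrt(361+225) = 24.2074
cos(theta) = -335/(sqrt(281)*sqrt(586)) = -335/sqrt(164666) = -0.825549
theta = arccos(-335/sqrt(164666)) = 145.6442 degrees

a·b = -335, theta = 145.6442 deg


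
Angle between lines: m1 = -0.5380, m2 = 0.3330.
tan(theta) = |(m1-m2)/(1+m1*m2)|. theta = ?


m1-m2 = -0.871
1+m1*m2 = 0.820846
tan(theta) = |-0.871/0.820846| = 1.061100
theta = arctan(|-0.871/0.820846|) = 46.6980 degrees (acute angle)

46.6980 degrees


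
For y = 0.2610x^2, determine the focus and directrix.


a = 0.2610
1/(4a) = 0.9579
Focus = (0, 0.9579)
Directrix: y = -0.9579

Focus = (0, 0.9579), Directrix: y = -0.9579


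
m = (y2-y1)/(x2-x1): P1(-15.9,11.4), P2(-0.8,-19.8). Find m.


dy = -19.8 - 11.4 = -31.2
dx = -0.8 + 15.9 = 15.1
m = -31.2/15.1 = -2.0662

m = -2.0662


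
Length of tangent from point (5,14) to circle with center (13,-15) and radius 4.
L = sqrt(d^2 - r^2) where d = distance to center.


d = sqrt((5-13)^2 + (14+ 15)^2) = sqrt(64+841) = 30.0832
L = sqrt(905.0000 - 16) = sqrt(889.0000) = 29.8161

29.8161


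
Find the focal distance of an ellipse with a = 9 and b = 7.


c^2 = 9^2 - 7^2 = 81 - 49 = 32
c = sqrt(32) = 5.6569

c = 5.6569


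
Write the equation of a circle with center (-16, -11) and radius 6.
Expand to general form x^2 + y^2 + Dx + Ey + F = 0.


(x+ 16)^2 + (y+ 11)^2 = 6^2
D = -2h = 32, E = -2k = 22
F = h^2+k^2-r^2 = 256+121-36 = 341

x^2 + y^2 + 32x + 22y + 341 = 0


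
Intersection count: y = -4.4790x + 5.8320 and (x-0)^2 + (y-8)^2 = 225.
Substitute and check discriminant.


Substitute y = -4.4790x + 5.8320: (x-0)^2 + (-4.4790x+5.8320-8)^2 = 225
Expand to Ax^2 + Bx + C = 0, where b-k = -2.168
A = 1+m^2 = 21.061441
B = 2(m(b-k) - h) = 2(-4.4790*(-2.168) - 0) = 19.420944
C = h^2 + (b-k)^2 - r^2 = 0 + 4.700224 - 225 = -220.299776
disc = B^2-4AC = 377.1731 + 18559.3229 = 18936.4960
disc > 0

2 intersection points


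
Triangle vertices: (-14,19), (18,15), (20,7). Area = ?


-14*(15-7) = -112
18*(7-19) = -216
20*(19-15) = 80
sum = -248
Area = |-248|/2 = 124.0000

124.0000 sq units


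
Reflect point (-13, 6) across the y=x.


Reflection rule for y=x: (y, x)
(-13, 6) -> (6, -13)

(6, -13)


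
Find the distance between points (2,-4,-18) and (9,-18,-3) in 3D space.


dx=7, dy=-14, dz=15
d = sqrt(49+196+225) = sqrt(470) = 21.6795

21.6795


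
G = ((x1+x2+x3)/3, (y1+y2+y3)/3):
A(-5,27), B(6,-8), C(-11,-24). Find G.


Gx = (-5+6- 11)/3 = -10/3 = -3.3333
Gy = (27- 8- 24)/3 = -5/3 = -1.6667

G = (-3.3333, -1.6667)


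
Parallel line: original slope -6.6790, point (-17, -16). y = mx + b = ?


Parallel lines have equal slopes.
m2 = -6.6790
b2 = -16 + 6.6790*(-17) = -129.5430

y = -6.6790x - 129.5430


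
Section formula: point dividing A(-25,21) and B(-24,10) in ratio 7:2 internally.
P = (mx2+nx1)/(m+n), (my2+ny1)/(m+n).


Px = (7*(-24) + 2*(-25))/9 = -218/9 = -24.2222
Py = (7*10 + 2*21)/9 = 112/9 = 12.4444

P = (-24.2222, 12.4444)


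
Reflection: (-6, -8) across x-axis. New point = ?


Reflection rule for x-axis: (x, -y)
(-6, -8) -> (-6, 8)

(-6, 8)


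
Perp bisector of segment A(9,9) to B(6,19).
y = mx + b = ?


Midpoint = (7.5, 14)
Slope of AB = dy/dx = 10/(-3) = -3.3333
Perp slope = -dx/dy = 3/10 = 0.3000
b = My - (perp slope)*Mx = 14 + (-3*7.5)/10 = 14 - 2.2500 = 11.7500

y = 0.3000x + 11.7500


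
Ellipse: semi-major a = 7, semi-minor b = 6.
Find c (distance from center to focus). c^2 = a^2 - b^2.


c^2 = 7^2 - 6^2 = 49 - 36 = 13
c = sqrt(13) = 3.6056

c = 3.6056


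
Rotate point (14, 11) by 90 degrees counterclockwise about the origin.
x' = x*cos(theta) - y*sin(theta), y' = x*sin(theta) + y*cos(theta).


cos(90) = 0, sin(90) = 1
x' = 14*0 - 11*1 = -11
y' = 14*1 + 11*0 = 14

(-11, 14)


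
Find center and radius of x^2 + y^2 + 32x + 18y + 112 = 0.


h = -D/2 = -32/2 = -16
k = -E/2 = -18/2 = -9
r^2 = h^2 + k^2 - F = 256 + 81 - 112 = 225
r = 15

Center (-16, -9), radius = 15


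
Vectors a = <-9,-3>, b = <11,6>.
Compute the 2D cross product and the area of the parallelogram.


cross = -9*6 + 3*11 = -54 + 33 = -21
Parallelogram area = |-21| = 21

cross = -21, parallelogram area = 21


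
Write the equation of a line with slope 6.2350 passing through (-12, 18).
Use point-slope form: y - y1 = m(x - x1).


y - 18 = 6.2350(x + 12)
y = 6.2350x + 18 - 6.2350*(-12)
y = 6.2350x + 92.8200

y = 6.2350x + 92.8200


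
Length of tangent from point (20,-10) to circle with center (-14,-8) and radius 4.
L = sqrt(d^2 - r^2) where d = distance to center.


d = sqrt((20+ 14)^2 + (-10+ 8)^2) = sqrt(1156+4) = 34.0588
L = sqrt(1160.0000 - 16) = sqrt(1144.0000) = 33.8231

33.8231


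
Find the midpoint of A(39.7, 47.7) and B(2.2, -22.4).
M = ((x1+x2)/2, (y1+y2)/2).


Mx = (39.7 + 2.2)/2 = 41.9/2 = 20.9500
My = (47.7 - 22.4)/2 = 25.3/2 = 12.6500

(20.9500, 12.6500)


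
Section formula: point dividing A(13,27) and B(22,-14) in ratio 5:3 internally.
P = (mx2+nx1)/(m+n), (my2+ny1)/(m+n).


Px = (5*22 + 3*13)/8 = 149/8 = 18.6250
Py = (5*(-14) + 3*27)/8 = 11/8 = 1.3750

P = (18.6250, 1.3750)


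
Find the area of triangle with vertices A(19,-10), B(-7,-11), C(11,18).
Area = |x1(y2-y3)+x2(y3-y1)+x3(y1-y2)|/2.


19*(-11-18) = -551
-7*(18+ 10) = -196
11*(-10+ 11) = 11
sum = -736
Area = |-736|/2 = 368.0000

368.0000 sq units


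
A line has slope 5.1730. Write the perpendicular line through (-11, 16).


Perpendicular slope = -1/m1 = -1/5.1730 = -0.1933
b2 = y0 - m2*x0 = 16 - 11/5.1730 = 16 - 2.1264 = 13.8736

y = -0.1933x + 13.8736


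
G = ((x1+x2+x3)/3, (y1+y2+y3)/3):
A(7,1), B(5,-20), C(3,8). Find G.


Gx = (7+5+3)/3 = 15/3 = 5.0000
Gy = (1- 20+8)/3 = -11/3 = -3.6667

G = (5.0000, -3.6667)


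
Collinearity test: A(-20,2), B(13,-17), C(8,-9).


-20*(-17+ 9) + 13*(-9-2) + 8*(2+ 17)
= 160 - 143 + 152 = 169

No, not collinear (determinant = 169)


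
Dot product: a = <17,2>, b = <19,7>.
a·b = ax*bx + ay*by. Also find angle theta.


a·b = 17*19 + 2*7 = 323 + 14 = 337
|a| = sqrt(289+4) = 17.1172
|b| = sqrt(361+49) = 20.2485
cos(theta) = 337/(sqrt(293)*sqrt(410)) = 337/sqrt(120130) = 0.972309
theta = arccos(337/sqrt(120130)) = 13.5150 degrees

a·b = 337, theta = 13.5150 deg


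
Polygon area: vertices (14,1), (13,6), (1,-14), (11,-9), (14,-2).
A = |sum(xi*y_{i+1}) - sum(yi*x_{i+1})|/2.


sum(xi*y_{i+1}) = 14*6 + 13*(-14) + 1*(-9) + 11*(-2) + 14*1 = -115
sum(yi*x_{i+1}) = 1*13 + 6*1 - 14*11 - 9*14 - 2*14 = -289
Area = |-115 + 289|/2 = 174/2 = 87.0000

87.0000 sq units


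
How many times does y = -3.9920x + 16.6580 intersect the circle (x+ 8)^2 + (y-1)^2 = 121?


Substitute y = -3.9920x + 16.6580: (x+ 8)^2 + (-3.9920x+16.6580-1)^2 = 121
Expand to Ax^2 + Bx + C = 0, where b-k = 15.658
A = 1+m^2 = 16.936064
B = 2(m(b-k) - h) = 2(-3.9920*15.658 + 8) = -109.013472
C = h^2 + (b-k)^2 - r^2 = 64 + 245.172964 - 121 = 188.172964
disc = B^2-4AC = 11883.9371 - 12747.6374 = -863.7003
disc < 0

0 intersection points


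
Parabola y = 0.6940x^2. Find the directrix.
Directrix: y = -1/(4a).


a = 0.6940
1/(4a) = 0.3602
directrix: y = -0.3602 = -0.3602

y = -0.3602


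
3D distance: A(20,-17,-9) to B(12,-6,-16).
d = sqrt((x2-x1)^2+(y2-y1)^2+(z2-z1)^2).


dx=-8, dy=11, dz=-7
d = sqrt(64+121+49) = sqrt(234) = 15.2971

15.2971


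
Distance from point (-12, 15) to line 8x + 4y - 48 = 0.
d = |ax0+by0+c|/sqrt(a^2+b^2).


|8*(-12) + 4*15 - 48| = |-84| = 84
sqrt(64 + 16) = sqrt(80) = 8.9443
d = 84/sqrt(80) = 9.3915

9.3915


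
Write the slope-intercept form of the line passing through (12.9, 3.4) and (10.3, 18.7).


m = (15.3)/(-2.6) = -5.8846
b = y1 - m*x1 = 3.4 - (15.3*12.9)/(-2.6) = 3.4 + 75.9115 = 79.3115

y = -5.8846x + 79.3115


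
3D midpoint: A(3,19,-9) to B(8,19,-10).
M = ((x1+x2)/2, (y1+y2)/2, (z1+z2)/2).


Mx = (3+8)/2 = 5.5000
My = (19+19)/2 = 19.0000
Mz = (-9- 10)/2 = -9.5000

M = (5.5000, 19.0000, -9.5000)


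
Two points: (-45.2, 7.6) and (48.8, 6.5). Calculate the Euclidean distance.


dx = 48.8 + 45.2 = 94.0
dy = 6.5 - 7.6 = -1.1
d = sqrt(8836.0 + 1.21) = sqrt(8837.21) = 94.0064

94.0064


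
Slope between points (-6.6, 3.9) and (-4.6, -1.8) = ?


dy = -1.8 - 3.9 = -5.7
dx = -4.6 + 6.6 = 2.0
m = -5.7/2.0 = -2.8500

m = -2.8500


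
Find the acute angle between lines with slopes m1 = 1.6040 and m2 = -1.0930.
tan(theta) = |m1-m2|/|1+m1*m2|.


m1-m2 = 2.697
1+m1*m2 = -0.753172
tan(theta) = |2.697/(-0.753172)| = 3.580855
theta = arctan(|2.697/(-0.753172)|) = 74.3969 degrees (acute angle)

74.3969 degrees


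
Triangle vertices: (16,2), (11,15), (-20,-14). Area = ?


16*(15+ 14) = 464
11*(-14-2) = -176
-20*(2-15) = 260
sum = 548
Area = |548|/2 = 274.0000

274.0000 sq units


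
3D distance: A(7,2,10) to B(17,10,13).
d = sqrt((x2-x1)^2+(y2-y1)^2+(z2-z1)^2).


dx=10, dy=8, dz=3
d = sqrt(100+64+9) = sqrt(173) = 13.1529

13.1529


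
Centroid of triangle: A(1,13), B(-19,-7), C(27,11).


Gx = (1- 19+27)/3 = 9/3 = 3.0000
Gy = (13- 7+11)/3 = 17/3 = 5.6667

G = (3.0000, 5.6667)


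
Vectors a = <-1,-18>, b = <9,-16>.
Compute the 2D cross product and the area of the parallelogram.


cross = -1*(-16) + 18*9 = 16 + 162 = 178
Parallelogram area = |178| = 178

cross = 178, parallelogram area = 178


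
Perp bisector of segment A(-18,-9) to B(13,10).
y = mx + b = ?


Midpoint = (-2.5, 0.5)
Slope of AB = dy/dx = 19/31 = 0.6129
Perp slope = -dx/dy = -31/19 = -1.6316
b = My - (perp slope)*Mx = 0.5 + (31*(-2.5))/19 = 0.5 - 4.0789 = -3.5789

y = -1.6316x - 3.5789


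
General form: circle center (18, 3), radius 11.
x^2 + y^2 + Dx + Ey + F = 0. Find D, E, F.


(x-18)^2 + (y-3)^2 = 11^2
D = -2h = -36, E = -2k = -6
F = h^2+k^2-r^2 = 324+9-121 = 212

D = -36, E = -6, F = 212


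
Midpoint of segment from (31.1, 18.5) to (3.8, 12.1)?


Mx = (31.1 + 3.8)/2 = 34.9/2 = 17.4500
My = (18.5 + 12.1)/2 = 30.6/2 = 15.3000

(17.4500, 15.3000)


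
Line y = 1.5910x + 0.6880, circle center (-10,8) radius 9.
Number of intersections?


Substitute y = 1.5910x + 0.6880: (x+ 10)^2 + (1.5910x+0.6880-8)^2 = 81
Expand to Ax^2 + Bx + C = 0, where b-k = -7.312
A = 1+m^2 = 3.531281
B = 2(m(b-k) - h) = 2(1.5910*(-7.312) + 10) = -3.266784
C = h^2 + (b-k)^2 - r^2 = 100 + 53.465344 - 81 = 72.465344
disc = B^2-4AC = 10.6719 - 1023.5820 = -1012.9101
disc < 0

0 intersection points


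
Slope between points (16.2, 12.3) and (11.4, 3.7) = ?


dy = 3.7 - 12.3 = -8.6
dx = 11.4 - 16.2 = -4.8
m = -8.6/(-4.8) = 1.7917

m = 1.7917


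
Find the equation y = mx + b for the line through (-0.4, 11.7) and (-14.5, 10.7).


m = (-1.0)/(-14.1) = 0.0709
b = y1 - m*x1 = 11.7 - (-1.0*(-0.4))/(-14.1) = 11.7 + 0.0284 = 11.7284

y = 0.0709x + 11.7284


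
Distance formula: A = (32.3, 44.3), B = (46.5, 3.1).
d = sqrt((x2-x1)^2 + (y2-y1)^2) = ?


dx = 46.5 - 32.3 = 14.2
dy = 3.1 - 44.3 = -41.2
d = sqrt(201.64 + 1697.44) = sqrt(1899.08) = 43.5784

43.5784


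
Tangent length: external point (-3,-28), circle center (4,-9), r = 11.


d = sqrt((-3-4)^2 + (-28+ 9)^2) = sqrt(49+361) = 20.2485
L = sqrt(410.0000 - 121) = sqrt(289.0000) = 17.0000

17.0000


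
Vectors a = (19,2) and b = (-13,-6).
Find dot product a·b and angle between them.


a·b = 19*(-13) + 2*(-6) = -247 - 12 = -259
|a| = sqrt(361+4) = 19.1050
|b| = sqrt(169+36) = 14.3178
cos(theta) = -259/(sqrt(365)*sqrt(205)) = -259/sqrt(74825) = -0.946840
theta = arccos(-259/sqrt(74825)) = 161.2339 degrees

a·b = -259, theta = 161.2339 deg


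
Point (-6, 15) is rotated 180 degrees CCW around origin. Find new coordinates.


cos(180) = -1, sin(180) = 0
x' = -6*(-1) - 15*0 = 6
y' = -6*0 + 15*(-1) = -15

(6, -15)


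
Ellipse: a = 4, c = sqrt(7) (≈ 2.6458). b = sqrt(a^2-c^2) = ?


b^2 = 4^2 - (sqrt(7))^2 = 16 - 7 = 9
b = sqrt(9) = 3

b = 3


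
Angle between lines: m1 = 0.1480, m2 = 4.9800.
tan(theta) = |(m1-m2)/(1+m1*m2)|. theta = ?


m1-m2 = -4.832
1+m1*m2 = 1.73704
tan(theta) = |-4.832/1.73704| = 2.781744
theta = arctan(|-4.832/1.73704|) = 70.2272 degrees (acute angle)

70.2272 degrees


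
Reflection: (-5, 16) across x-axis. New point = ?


Reflection rule for x-axis: (x, -y)
(-5, 16) -> (-5, -16)

(-5, -16)


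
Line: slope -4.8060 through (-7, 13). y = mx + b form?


y - 13 = -4.8060(x + 7)
y = -4.8060x + 13 + 4.8060*(-7)
y = -4.8060x - 20.6420

y = -4.8060x - 20.6420


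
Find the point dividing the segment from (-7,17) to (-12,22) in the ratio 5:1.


Px = (5*(-12) + 1*(-7))/6 = -67/6 = -11.1667
Py = (5*22 + 1*17)/6 = 127/6 = 21.1667

P = (-11.1667, 21.1667)


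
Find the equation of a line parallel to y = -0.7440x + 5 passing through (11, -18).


Parallel lines have equal slopes.
m2 = -0.7440
b2 = -18 + 0.7440*11 = -9.8160

y = -0.7440x - 9.8160


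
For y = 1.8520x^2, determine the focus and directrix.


a = 1.8520
1/(4a) = 0.1350
Focus = (0, 0.1350)
Directrix: y = -0.1350

Focus = (0, 0.1350), Directrix: y = -0.1350


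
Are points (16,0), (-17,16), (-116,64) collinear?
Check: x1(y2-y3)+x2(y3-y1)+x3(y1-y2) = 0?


16*(16-64) - 17*(64-0) - 116*(0-16)
= -768 - 1088 + 1856 = 0

Yes, collinear (determinant = 0)


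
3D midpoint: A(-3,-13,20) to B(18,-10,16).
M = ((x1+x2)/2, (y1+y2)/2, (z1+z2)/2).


Mx = (-3+18)/2 = 7.5000
My = (-13- 10)/2 = -11.5000
Mz = (20+16)/2 = 18.0000

M = (7.5000, -11.5000, 18.0000)


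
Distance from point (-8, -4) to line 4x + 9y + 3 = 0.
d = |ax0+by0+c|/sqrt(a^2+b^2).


|4*(-8) + 9*(-4) + 3| = |-65| = 65
sqrt(16 + 81) = sqrt(97) = 9.8489
d = 65/sqrt(97) = 6.5998

6.5998


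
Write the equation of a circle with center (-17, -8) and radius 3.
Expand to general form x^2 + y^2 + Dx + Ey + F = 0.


(x+ 17)^2 + (y+ 8)^2 = 3^2
D = -2h = 34, E = -2k = 16
F = h^2+k^2-r^2 = 289+64-9 = 344

x^2 + y^2 + 34x + 16y + 344 = 0


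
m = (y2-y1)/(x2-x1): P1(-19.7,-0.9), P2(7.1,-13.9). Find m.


dy = -13.9 + 0.9 = -13.0
dx = 7.1 + 19.7 = 26.8
m = -13.0/26.8 = -0.4851

m = -0.4851


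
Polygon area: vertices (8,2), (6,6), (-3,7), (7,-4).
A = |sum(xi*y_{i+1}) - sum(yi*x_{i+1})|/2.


sum(xi*y_{i+1}) = 8*6 + 6*7 - 3*(-4) + 7*2 = 116
sum(yi*x_{i+1}) = 2*6 + 6*(-3) + 7*7 - 4*8 = 11
Area = |116 - 11|/2 = 105/2 = 52.5000

52.5000 sq units


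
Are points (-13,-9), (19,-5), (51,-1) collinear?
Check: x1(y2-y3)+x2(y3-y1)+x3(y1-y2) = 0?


-13*(-5+ 1) + 19*(-1+ 9) + 51*(-9+ 5)
= 52 + 152 - 204 = 0

Yes, collinear (determinant = 0)


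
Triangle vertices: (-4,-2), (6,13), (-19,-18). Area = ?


-4*(13+ 18) = -124
6*(-18+ 2) = -96
-19*(-2-13) = 285
sum = 65
Area = |65|/2 = 32.5000

32.5000 sq units


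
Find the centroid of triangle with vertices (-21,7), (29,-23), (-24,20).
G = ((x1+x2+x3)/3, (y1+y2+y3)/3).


Gx = (-21+29- 24)/3 = -16/3 = -5.3333
Gy = (7- 23+20)/3 = 4/3 = 1.3333

G = (-5.3333, 1.3333)


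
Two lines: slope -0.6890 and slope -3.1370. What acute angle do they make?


m1-m2 = 2.448
1+m1*m2 = 3.161393
tan(theta) = |2.448/3.161393| = 0.774342
theta = arctan(|2.448/3.161393|) = 37.7521 degrees (acute angle)

37.7521 degrees


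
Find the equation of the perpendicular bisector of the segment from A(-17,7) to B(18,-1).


Midpoint = (0.5, 3)
Slope of AB = dy/dx = -8/35 = -0.2286
Perp slope = -dx/dy = 35/8 = 4.3750
b = My - (perp slope)*Mx = 3 + (35*0.5)/(-8) = 3 - 2.1875 = 0.8125

y = 4.3750x + 0.8125


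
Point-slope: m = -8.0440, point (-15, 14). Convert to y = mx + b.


y - 14 = -8.0440(x + 15)
y = -8.0440x + 14 + 8.0440*(-15)
y = -8.0440x - 106.6600

y = -8.0440x - 106.6600


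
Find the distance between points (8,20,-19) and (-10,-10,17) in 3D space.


dx=-18, dy=-30, dz=36
d = sqrt(324+900+1296) = sqrt(2520) = 50.1996

50.1996


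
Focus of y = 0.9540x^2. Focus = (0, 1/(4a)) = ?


a = 0.9540
4a = 3.8160
focus = (0, 1/3.8160) = (0, 0.2621)

Focus = (0, 0.2621)


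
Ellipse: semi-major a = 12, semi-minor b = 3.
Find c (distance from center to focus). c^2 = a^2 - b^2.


c^2 = 12^2 - 3^2 = 144 - 9 = 135
c = sqrt(135) = 11.6190

c = 11.6190


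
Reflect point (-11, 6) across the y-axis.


Reflection rule for y-axis: (-x, y)
(-11, 6) -> (11, 6)

(11, 6)


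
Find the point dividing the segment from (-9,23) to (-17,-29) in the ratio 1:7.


Px = (1*(-17) + 7*(-9))/8 = -80/8 = -10.0000
Py = (1*(-29) + 7*23)/8 = 132/8 = 16.5000

P = (-10.0000, 16.5000)


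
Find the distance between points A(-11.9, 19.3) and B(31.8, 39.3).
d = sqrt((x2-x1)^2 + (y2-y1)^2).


dx = 31.8 + 11.9 = 43.7
dy = 39.3 - 19.3 = 20
d = sqrt(1909.69 + 400) = sqrt(2309.69) = 48.0592

48.0592


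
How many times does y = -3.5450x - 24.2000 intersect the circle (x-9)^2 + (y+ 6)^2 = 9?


Substitute y = -3.5450x - 24.2000: (x-9)^2 + (-3.5450x- 24.2000+ 6)^2 = 9
Expand to Ax^2 + Bx + C = 0, where b-k = -18.2
A = 1+m^2 = 13.567025
B = 2(m(b-k) - h) = 2(-3.5450*(-18.2) - 9) = 111.038
C = h^2 + (b-k)^2 - r^2 = 81 + 331.24 - 9 = 403.24
disc = B^2-4AC = 12329.4374 - 21883.0686 = -9553.6312
disc < 0

0 intersection points


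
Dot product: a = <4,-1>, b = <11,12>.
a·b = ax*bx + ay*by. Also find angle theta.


a·b = 4*11 - 1*12 = 44 - 12 = 32
|a| = sqrt(16+1) = 4.1231
|b| = sqrt(121+144) = 16.2788
cos(theta) = 32/(sqrt(17)*sqrt(265)) = 32/sqrt(4505) = 0.476763
theta = arccos(32/sqrt(4505)) = 61.5258 degrees

a·b = 32, theta = 61.5258 deg


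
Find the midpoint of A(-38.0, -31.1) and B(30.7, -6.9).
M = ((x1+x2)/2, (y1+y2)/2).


Mx = (-38.0 + 30.7)/2 = -7.3/2 = -3.6500
My = (-31.1 - 6.9)/2 = -38.0/2 = -19.0000

(-3.6500, -19.0000)


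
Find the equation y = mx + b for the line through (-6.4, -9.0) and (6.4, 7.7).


m = (16.7)/(12.8) = 1.3047
b = y1 - m*x1 = -9.0 - (16.7*(-6.4))/(12.8) = -9.0 + 8.3500 = -0.6500

y = 1.3047x - 0.6500


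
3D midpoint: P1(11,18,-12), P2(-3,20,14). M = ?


Mx = (11- 3)/2 = 4.0000
My = (18+20)/2 = 19.0000
Mz = (-12+14)/2 = 1.0000

M = (4.0000, 19.0000, 1.0000)


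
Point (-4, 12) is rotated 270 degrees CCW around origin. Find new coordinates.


cos(270) = 0, sin(270) = -1
x' = -4*0 - 12*(-1) = 12
y' = -4*(-1) + 12*0 = 4

(12, 4)


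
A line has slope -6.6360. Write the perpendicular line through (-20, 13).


Perpendicular slope = -1/m1 = -1/(-6.6360) = 0.1507
b2 = y0 - m2*x0 = 13 - 20/(-6.6360) = 13 + 3.0139 = 16.0139

y = 0.1507x + 16.0139


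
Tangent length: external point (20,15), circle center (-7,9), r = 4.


d = sqrt((20+ 7)^2 + (15-9)^2) = sqrt(729+36) = 27.6586
L = sqrt(765.0000 - 16) = sqrt(749.0000) = 27.3679

27.3679


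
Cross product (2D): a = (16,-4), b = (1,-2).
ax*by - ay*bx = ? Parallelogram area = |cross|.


cross = 16*(-2) + 4*1 = -32 + 4 = -28
Parallelogram area = |-28| = 28

cross = -28, parallelogram area = 28


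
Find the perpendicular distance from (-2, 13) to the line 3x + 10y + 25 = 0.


|3*(-2) + 10*13 + 25| = |149| = 149
sqrt(9 + 100) = sqrt(109) = 10.4403
d = 149/sqrt(109) = 14.2716

14.2716


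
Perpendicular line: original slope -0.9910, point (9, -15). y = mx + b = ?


Perpendicular slope = -1/m1 = -1/(-0.9910) = 1.0091
b2 = y0 - m2*x0 = -15 + 9/(-0.9910) = -15 - 9.0817 = -24.0817

y = 1.0091x - 24.0817


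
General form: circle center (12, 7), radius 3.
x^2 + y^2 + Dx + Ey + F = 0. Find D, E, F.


(x-12)^2 + (y-7)^2 = 3^2
D = -2h = -24, E = -2k = -14
F = h^2+k^2-r^2 = 144+49-9 = 184

D = -24, E = -14, F = 184


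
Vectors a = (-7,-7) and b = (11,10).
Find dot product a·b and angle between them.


a·b = -7*11 - 7*10 = -77 - 70 = -147
|a| = sqrt(49+49) = 9.8995
|b| = sqrt(121+100) = 14.8661
cos(theta) = -147/(sqrt(98)*sqrt(221)) = -147/sqrt(21658) = -0.998868
theta = arccos(-147/sqrt(21658)) = 177.2737 degrees

a·b = -147, theta = 177.2737 deg


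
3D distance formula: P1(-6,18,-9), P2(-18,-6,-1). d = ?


dx=-12, dy=-24, dz=8
d = sqrt(144+576+64) = sqrt(784) = 28.0000

28.0000


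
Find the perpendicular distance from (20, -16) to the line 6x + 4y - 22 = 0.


|6*20 + 4*(-16) - 22| = |34| = 34
sqrt(36 + 16) = sqrt(52) = 7.2111
d = 34/sqrt(52) = 4.7150

4.7150


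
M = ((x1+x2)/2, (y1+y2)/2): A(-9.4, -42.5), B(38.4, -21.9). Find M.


Mx = (-9.4 + 38.4)/2 = 29.0/2 = 14.5000
My = (-42.5 - 21.9)/2 = -64.4/2 = -32.2000

(14.5000, -32.2000)


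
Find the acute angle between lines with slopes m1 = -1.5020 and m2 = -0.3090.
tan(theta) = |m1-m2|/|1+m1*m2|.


m1-m2 = -1.193
1+m1*m2 = 1.464118
tan(theta) = |-1.193/1.464118| = 0.814825
theta = arctan(|-1.193/1.464118|) = 39.1740 degrees (acute angle)

39.1740 degrees


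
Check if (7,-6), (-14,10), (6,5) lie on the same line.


7*(10-5) - 14*(5+ 6) + 6*(-6-10)
= 35 - 154 - 96 = -215

No, not collinear (determinant = -215)


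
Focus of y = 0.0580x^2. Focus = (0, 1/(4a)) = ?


a = 0.0580
4a = 0.2320
focus = (0, 1/0.2320) = (0, 4.3103)

Focus = (0, 4.3103)


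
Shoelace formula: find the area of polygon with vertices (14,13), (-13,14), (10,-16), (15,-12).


sum(xi*y_{i+1}) = 14*14 - 13*(-16) + 10*(-12) + 15*13 = 479
sum(yi*x_{i+1}) = 13*(-13) + 14*10 - 16*15 - 12*14 = -437
Area = |479 + 437|/2 = 916/2 = 458.0000

458.0000 sq units


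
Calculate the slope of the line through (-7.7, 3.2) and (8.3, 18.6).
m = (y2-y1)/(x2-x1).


dy = 18.6 - 3.2 = 15.4
dx = 8.3 + 7.7 = 16.0
m = 15.4/16.0 = 0.9625

m = 0.9625


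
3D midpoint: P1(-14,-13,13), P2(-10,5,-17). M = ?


Mx = (-14- 10)/2 = -12.0000
My = (-13+5)/2 = -4.0000
Mz = (13- 17)/2 = -2.0000

M = (-12.0000, -4.0000, -2.0000)


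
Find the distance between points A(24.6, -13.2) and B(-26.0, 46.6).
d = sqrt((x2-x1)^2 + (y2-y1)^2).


dx = -26.0 - 24.6 = -50.6
dy = 46.6 + 13.2 = 59.8
d = sqrt(2560.36 + 3576.04) = sqrt(6136.4) = 78.3352

78.3352


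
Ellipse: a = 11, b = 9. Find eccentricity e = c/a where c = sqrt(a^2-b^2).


c = sqrt(121-81) = sqrt(40) = 6.3246
e = c/a = sqrt(40)/11 = 0.5750

e = 0.5750


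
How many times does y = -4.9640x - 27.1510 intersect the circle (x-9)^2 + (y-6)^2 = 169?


Substitute y = -4.9640x - 27.1510: (x-9)^2 + (-4.9640x- 27.1510-6)^2 = 169
Expand to Ax^2 + Bx + C = 0, where b-k = -33.151
A = 1+m^2 = 25.641296
B = 2(m(b-k) - h) = 2(-4.9640*(-33.151) - 9) = 311.123128
C = h^2 + (b-k)^2 - r^2 = 81 + 1098.988801 - 169 = 1010.988801
disc = B^2-4AC = 96797.6008 - 103692.2524 = -6894.6516
disc < 0

0 intersection points


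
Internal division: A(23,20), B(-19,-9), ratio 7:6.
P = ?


Px = (7*(-19) + 6*23)/13 = 5/13 = 0.3846
Py = (7*(-9) + 6*20)/13 = 57/13 = 4.3846

P = (0.3846, 4.3846)


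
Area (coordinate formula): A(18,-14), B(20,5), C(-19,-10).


18*(5+ 10) = 270
20*(-10+ 14) = 80
-19*(-14-5) = 361
sum = 711
Area = |711|/2 = 355.5000

355.5000 sq units


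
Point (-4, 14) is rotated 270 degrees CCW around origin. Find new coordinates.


cos(270) = 0, sin(270) = -1
x' = -4*0 - 14*(-1) = 14
y' = -4*(-1) + 14*0 = 4

(14, 4)


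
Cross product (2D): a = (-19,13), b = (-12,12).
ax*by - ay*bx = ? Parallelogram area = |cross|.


cross = -19*12 - 13*(-12) = -228 + 156 = -72
Parallelogram area = |-72| = 72

cross = -72, parallelogram area = 72


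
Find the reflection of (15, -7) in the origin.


Reflection rule for origin: (-x, -y)
(15, -7) -> (-15, 7)

(-15, 7)


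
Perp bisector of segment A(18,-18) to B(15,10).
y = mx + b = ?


Midpoint = (16.5, -4)
Slope of AB = dy/dx = 28/(-3) = -9.3333
Perp slope = -dx/dy = 3/28 = 0.1071
b = My - (perp slope)*Mx = -4 + (-3*16.5)/28 = -4 - 1.7679 = -5.7679

y = 0.1071x - 5.7679


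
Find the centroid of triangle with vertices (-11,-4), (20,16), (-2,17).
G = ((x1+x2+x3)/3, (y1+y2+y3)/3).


Gx = (-11+20- 2)/3 = 7/3 = 2.3333
Gy = (-4+16+17)/3 = 29/3 = 9.6667

G = (2.3333, 9.6667)
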